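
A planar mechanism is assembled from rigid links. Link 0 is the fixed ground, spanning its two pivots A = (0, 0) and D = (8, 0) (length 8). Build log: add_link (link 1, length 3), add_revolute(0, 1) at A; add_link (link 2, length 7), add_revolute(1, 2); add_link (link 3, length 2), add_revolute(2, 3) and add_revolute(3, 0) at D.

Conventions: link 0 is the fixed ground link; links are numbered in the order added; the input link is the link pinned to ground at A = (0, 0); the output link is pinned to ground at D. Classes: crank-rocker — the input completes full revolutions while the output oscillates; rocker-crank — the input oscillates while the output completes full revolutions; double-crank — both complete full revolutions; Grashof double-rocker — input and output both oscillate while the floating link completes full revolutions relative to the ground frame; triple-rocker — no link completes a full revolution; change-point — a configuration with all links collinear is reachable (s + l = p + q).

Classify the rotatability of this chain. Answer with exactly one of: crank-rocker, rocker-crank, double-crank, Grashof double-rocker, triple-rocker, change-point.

lengths: ground=8, input=3, coupler=7, output=2
sorted: s=2 (shortest), l=8 (longest), p+q=10
s + l = 10 vs p + q = 10
s + l = p + q → change-point (collinear configuration reachable)

change-point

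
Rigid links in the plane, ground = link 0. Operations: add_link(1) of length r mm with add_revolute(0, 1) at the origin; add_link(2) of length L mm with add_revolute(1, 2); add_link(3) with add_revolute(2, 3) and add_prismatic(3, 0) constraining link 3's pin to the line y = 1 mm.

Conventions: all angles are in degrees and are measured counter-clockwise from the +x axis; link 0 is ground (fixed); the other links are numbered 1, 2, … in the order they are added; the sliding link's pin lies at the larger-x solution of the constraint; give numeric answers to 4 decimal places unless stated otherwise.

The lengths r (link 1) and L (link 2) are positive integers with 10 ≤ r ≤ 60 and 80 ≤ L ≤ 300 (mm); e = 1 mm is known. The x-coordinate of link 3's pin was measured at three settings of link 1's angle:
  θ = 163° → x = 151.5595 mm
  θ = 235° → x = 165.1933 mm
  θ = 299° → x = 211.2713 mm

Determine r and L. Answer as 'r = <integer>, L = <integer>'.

constraint per measurement: (x − r cos θ)² + (r sin θ − e)² = L²
subtracting the θ₁ and θ₂ equations cancels the r² and L² terms:
r = (x₁² − x₂²) / (2[(x₁cos θ₁ + e sin θ₁) − (x₂cos θ₂ + e sin θ₂)]) = 43.9998 → r = 44
L² = (x₁ − r cos θ₁)² + (r sin θ₁ − e)² = 37636.0155 → L = 194.0000 → L = 194
check at θ₃=299°: x = 211.2713 (printed 211.2713) ✓

r = 44, L = 194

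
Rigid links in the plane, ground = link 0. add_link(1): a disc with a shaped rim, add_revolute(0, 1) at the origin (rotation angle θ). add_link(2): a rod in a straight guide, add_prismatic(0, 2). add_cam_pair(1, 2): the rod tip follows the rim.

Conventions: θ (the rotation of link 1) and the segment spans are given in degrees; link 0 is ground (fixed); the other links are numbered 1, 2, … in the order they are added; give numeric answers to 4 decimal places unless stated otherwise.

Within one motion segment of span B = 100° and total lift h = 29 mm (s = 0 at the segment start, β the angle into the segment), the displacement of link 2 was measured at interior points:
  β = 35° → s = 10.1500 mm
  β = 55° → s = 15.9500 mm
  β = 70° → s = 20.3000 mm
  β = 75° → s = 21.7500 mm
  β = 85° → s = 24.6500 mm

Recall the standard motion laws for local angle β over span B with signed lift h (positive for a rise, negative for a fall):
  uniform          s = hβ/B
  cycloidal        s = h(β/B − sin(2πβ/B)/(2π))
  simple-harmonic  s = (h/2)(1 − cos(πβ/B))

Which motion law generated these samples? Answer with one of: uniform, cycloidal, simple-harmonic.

candidates at β/B = r: uniform s = h·r (linear in β); cycloidal s = h·(r − sin(2πr)/(2π)); simple-harmonic s = (h/2)(1 − cos(πr))
β=35°: printed 10.1500 | uniform 10.1500, cycloidal 6.4160, simple-harmonic 7.9171
β=55°: printed 15.9500 | uniform 15.9500, cycloidal 17.3763, simple-harmonic 16.7683
β=70°: printed 20.3000 | uniform 20.3000, cycloidal 24.6896, simple-harmonic 23.0229
β=75°: printed 21.7500 | uniform 21.7500, cycloidal 26.3655, simple-harmonic 24.7530
β=85°: printed 24.6500 | uniform 24.6500, cycloidal 28.3840, simple-harmonic 27.4196
only one law matches every sample → uniform

uniform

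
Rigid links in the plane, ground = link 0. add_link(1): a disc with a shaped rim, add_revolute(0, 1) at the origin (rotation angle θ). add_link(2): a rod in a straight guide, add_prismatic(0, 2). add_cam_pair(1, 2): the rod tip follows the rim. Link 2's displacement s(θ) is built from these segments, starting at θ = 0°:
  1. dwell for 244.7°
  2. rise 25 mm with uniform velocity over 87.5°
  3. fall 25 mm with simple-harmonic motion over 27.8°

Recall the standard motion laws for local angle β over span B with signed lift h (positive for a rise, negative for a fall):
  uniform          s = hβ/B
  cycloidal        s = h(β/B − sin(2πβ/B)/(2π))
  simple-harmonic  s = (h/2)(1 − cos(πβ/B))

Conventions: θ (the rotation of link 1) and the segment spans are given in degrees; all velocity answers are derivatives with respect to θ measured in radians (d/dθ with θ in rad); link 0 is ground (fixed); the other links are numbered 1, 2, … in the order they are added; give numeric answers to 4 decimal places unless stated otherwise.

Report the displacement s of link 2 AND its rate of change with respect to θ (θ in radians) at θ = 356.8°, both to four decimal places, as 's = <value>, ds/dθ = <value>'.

segment 1 (0° to 244.7°, dwell): s unchanged at 0.0000
segment 2 (244.7° to 332.2°, uniform, h = 25) is passed completely: s = 0.0000 + (25) = 25.0000
θ = 356.8° falls in segment 3 (332.2° to 360°, simple-harmonic, h = -25): β = 356.8 − 332.2 = 24.6°, B = 27.8°; Δs = -25/2·(1 − cos(π·0.8849)) = -24.1916; s = 25.0000 − 24.1916 = 0.8084
velocity in seg [332.2°–360°] (simple-harmonic), θ in radians: β = 24.6° = 0.4294 rad, B = 27.8° = 0.4852 rad; ds/dθ = (πh/(2B)) sin(πβ/B) = (π·(-25)/(2·0.4852)) sin(π·0.8849) = -28.634241 mm/rad

s = 0.8084, ds/dθ = -28.6342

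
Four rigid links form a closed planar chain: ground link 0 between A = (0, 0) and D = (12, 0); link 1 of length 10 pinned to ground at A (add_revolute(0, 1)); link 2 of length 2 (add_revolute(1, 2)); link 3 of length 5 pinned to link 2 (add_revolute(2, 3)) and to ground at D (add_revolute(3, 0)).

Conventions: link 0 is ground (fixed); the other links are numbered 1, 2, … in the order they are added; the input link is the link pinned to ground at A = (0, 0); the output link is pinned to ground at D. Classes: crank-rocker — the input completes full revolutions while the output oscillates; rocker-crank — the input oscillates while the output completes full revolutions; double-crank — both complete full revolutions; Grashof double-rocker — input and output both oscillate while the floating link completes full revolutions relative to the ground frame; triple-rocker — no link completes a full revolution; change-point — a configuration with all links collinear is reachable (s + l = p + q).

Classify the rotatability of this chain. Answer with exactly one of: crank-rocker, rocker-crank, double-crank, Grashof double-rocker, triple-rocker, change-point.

lengths: ground=12, input=10, coupler=2, output=5
sorted: s=2 (shortest), l=12 (longest), p+q=15
s + l = 14 vs p + q = 15
s + l < p + q (Grashof) with shortest = coupler link → Grashof double-rocker

Grashof double-rocker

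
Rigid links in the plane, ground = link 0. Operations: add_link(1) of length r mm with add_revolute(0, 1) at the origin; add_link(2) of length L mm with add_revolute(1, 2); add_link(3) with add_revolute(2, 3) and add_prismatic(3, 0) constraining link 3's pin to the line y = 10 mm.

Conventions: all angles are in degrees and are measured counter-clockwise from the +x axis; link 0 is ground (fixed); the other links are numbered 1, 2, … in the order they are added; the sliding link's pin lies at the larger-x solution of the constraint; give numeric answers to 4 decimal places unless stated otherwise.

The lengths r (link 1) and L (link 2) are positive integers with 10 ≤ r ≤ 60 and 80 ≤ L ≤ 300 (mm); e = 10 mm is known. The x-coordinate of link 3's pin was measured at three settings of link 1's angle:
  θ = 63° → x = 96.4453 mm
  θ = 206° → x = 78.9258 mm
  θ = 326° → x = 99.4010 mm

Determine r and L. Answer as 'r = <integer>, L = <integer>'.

constraint per measurement: (x − r cos θ)² + (r sin θ − e)² = L²
subtracting the θ₁ and θ₂ equations cancels the r² and L² terms:
r = (x₁² − x₂²) / (2[(x₁cos θ₁ + e sin θ₁) − (x₂cos θ₂ + e sin θ₂)]) = 12.0000 → r = 12
L² = (x₁ − r cos θ₁)² + (r sin θ₁ − e)² = 8281.0083 → L = 91.0000 → L = 91
check at θ₃=326°: x = 99.4010 (printed 99.4010) ✓

r = 12, L = 91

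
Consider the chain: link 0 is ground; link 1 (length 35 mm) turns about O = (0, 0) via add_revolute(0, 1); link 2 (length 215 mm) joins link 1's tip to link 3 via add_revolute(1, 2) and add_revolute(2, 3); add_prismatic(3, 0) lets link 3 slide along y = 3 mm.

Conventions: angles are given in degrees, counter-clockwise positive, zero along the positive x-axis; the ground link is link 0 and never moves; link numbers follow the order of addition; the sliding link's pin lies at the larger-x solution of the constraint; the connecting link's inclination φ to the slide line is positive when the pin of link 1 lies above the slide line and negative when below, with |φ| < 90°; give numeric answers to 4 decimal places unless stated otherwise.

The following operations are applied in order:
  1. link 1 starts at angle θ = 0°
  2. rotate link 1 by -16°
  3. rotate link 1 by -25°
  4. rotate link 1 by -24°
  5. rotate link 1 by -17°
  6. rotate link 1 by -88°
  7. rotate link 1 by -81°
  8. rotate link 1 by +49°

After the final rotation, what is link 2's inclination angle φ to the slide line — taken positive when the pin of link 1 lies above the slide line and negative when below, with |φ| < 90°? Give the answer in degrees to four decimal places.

geometry: r = 35 mm, L = 215 mm, e = 3 mm; θ starts at 0°
rotate link 1 by -16°: θ ← 0° -16° = -16°
rotate link 1 by -25°: θ ← -16° -25° = -41°
rotate link 1 by -24°: θ ← -41° -24° = -65°
rotate link 1 by -17°: θ ← -65° -17° = -82°
rotate link 1 by -88°: θ ← -82° -88° = -170°
rotate link 1 by -81°: θ ← -170° -81° = -251°
rotate link 1 by +49°: θ ← -251° +49° = -202°
h = r sin θ − e = 13.111231 − 3 = 10.111231
sin φ = h / L = 10.111231 / 215 = 0.04702898
φ = arcsin(0.04702898) = 2.695556°

2.6956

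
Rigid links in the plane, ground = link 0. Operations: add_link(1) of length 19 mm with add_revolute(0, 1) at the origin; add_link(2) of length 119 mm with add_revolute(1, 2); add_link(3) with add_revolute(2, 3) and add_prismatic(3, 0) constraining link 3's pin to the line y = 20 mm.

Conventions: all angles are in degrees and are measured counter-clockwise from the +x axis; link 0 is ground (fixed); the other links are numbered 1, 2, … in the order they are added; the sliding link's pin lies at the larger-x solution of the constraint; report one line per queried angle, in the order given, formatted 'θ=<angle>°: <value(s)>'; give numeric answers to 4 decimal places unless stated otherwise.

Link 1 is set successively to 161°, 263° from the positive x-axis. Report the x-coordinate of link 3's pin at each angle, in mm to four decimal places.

geometry: r = 19 mm, L = 119 mm, e = 20 mm
θ=161°: crank pin P = (r cos θ, r sin θ) = (-17.964853, 6.185795)
θ=161°: h = r sin θ − e = 6.185795 − 20 = -13.814205
θ=161°: x = r cos θ + √(L² − h²) = -17.964853 + 118.195464 = 100.230611
θ=263°: crank pin P = (r cos θ, r sin θ) = (-2.315518, -18.858377)
θ=263°: h = r sin θ − e = -18.858377 − 20 = -38.858377
θ=263°: x = r cos θ + √(L² − h²) = -2.315518 + 112.476782 = 110.161265

θ=161°: 100.2306
θ=263°: 110.1613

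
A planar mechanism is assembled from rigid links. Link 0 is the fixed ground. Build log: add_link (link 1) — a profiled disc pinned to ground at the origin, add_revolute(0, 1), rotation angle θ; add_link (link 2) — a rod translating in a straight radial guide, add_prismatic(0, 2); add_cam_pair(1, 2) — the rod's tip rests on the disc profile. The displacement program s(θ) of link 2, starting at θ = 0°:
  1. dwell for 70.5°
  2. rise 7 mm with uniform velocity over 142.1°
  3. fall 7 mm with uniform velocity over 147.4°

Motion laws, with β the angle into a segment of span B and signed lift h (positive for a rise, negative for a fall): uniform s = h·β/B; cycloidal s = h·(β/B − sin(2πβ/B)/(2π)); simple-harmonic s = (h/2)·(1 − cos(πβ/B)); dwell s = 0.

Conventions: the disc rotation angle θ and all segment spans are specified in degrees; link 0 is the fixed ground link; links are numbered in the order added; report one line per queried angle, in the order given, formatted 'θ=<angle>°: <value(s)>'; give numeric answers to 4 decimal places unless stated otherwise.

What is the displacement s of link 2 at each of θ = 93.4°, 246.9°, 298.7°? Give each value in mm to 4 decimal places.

seg 1 [0°–70.5°] dwell: s stays 0.0000
seg 2 [70.5°–212.6°] uniform, h=7: θ=93.4° here. β=22.9, B=142.1. 7·22.9/142.1 = 1.1281 → s = 1.1281
seg 2 [70.5°–212.6°] uniform, h=7: full span → s += 7 → s = 7.0000
seg 3 [212.6°–360°] uniform, h=-7: θ=246.9° here. β=34.3, B=147.4. -7·34.3/147.4 = -1.6289 → s = 5.3711
seg 3 [212.6°–360°] uniform, h=-7: θ=298.7° here. β=86.1, B=147.4. -7·86.1/147.4 = -4.0889 → s = 2.9111

θ=93.4°: 1.1281
θ=246.9°: 5.3711
θ=298.7°: 2.9111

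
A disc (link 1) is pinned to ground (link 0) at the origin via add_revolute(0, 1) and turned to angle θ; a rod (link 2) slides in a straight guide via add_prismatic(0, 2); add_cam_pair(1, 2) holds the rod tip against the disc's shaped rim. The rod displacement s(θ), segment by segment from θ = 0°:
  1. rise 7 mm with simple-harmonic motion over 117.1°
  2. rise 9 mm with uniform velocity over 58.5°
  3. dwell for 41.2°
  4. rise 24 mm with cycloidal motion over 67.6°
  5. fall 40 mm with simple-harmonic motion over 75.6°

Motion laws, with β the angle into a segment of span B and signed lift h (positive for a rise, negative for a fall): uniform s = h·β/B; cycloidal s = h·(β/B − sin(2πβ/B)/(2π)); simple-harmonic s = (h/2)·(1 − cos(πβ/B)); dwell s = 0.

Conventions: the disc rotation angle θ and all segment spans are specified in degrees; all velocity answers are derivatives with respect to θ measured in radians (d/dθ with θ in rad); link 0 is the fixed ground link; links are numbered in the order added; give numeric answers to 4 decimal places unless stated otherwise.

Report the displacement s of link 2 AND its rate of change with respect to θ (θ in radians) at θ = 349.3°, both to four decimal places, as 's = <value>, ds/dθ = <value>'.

segment 1 (0° to 117.1°, simple-harmonic, h = 7) is passed completely: s = 0.0000 + (7) = 7.0000
segment 2 (117.1° to 175.6°, uniform, h = 9) is passed completely: s = 7.0000 + (9) = 16.0000
segment 3 (175.6° to 216.8°, dwell): s unchanged at 16.0000
segment 4 (216.8° to 284.4°, cycloidal, h = 24) is passed completely: s = 16.0000 + (24) = 40.0000
θ = 349.3° falls in segment 5 (284.4° to 360°, simple-harmonic, h = -40): β = 349.3 − 284.4 = 64.9°, B = 75.6°; Δs = -40/2·(1 − cos(π·0.8585)) = -38.0553; s = 40.0000 − 38.0553 = 1.9447
velocity in seg [284.4°–360°] (simple-harmonic), θ in radians: β = 64.9° = 1.1327 rad, B = 75.6° = 1.3195 rad; ds/dθ = (πh/(2B)) sin(πβ/B) = (π·(-40)/(2·1.3195)) sin(π·0.8585) = -20.482666 mm/rad

s = 1.9447, ds/dθ = -20.4827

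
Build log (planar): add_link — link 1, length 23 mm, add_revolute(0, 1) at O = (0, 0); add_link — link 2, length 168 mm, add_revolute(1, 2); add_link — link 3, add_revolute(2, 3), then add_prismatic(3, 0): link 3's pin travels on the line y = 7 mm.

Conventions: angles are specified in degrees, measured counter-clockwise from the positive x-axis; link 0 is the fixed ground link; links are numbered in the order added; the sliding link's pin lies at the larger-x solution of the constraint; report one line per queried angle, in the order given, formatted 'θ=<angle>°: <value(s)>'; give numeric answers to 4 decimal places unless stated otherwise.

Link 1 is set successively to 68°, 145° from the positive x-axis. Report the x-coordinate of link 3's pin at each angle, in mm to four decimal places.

geometry: r = 23 mm, L = 168 mm, e = 7 mm
θ=68°: crank pin P = (r cos θ, r sin θ) = (8.615952, 21.325229)
θ=68°: h = r sin θ − e = 21.325229 − 7 = 14.325229
θ=68°: x = r cos θ + √(L² − h²) = 8.615952 + 167.388135 = 176.004087
θ=145°: crank pin P = (r cos θ, r sin θ) = (-18.840497, 13.192258)
θ=145°: h = r sin θ − e = 13.192258 − 7 = 6.192258
θ=145°: x = r cos θ + √(L² − h²) = -18.840497 + 167.885842 = 149.045345

θ=68°: 176.0041
θ=145°: 149.0453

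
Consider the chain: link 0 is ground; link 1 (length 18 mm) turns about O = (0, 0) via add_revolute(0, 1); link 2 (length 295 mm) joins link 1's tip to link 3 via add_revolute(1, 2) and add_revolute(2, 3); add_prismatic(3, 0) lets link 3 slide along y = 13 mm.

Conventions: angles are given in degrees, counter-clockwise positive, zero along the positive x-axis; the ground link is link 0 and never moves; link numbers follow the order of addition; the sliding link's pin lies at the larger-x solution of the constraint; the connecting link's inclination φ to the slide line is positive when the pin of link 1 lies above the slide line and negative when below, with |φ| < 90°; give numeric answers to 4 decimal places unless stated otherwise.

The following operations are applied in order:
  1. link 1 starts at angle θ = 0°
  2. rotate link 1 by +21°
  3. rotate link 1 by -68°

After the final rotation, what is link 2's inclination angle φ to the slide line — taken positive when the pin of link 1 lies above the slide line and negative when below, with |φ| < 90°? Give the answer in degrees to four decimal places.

geometry: r = 18 mm, L = 295 mm, e = 13 mm; θ starts at 0°
rotate link 1 by +21°: θ ← 0° +21° = 21°
rotate link 1 by -68°: θ ← 21° -68° = -47°
h = r sin θ − e = -13.164367 − 13 = -26.164367
sin φ = h / L = -26.164367 / 295 = -0.08869277
φ = arcsin(-0.08869277) = -5.088407°

-5.0884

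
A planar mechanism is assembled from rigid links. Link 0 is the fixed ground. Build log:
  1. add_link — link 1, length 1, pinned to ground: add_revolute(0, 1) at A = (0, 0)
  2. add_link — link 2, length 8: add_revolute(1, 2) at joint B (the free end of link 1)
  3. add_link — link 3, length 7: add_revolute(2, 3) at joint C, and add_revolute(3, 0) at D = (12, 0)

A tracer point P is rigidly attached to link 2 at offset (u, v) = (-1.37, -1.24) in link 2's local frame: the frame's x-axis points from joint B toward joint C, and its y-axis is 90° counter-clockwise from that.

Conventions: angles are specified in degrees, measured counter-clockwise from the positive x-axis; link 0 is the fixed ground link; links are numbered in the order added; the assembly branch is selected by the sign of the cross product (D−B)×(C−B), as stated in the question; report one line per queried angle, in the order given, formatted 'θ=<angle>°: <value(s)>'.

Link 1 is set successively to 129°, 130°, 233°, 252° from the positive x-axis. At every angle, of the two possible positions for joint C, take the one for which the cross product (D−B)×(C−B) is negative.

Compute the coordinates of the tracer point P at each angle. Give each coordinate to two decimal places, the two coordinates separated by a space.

A=(0,0), D=(12.00,0)
θ=129°: B = A + 1.00·(cos129°, sin129°) = (-0.6293, 0.7771)
θ=129°: |BD| = 12.6532
θ=129°: circle(B,8.00) ∩ circle(D,7.00): a=6.9193, h=4.0153
θ=129°:   candidates: C₊=(6.5236,4.3599) cross=50.807; C₋=(6.0303,-3.6556) cross=-50.807
θ=129°:   branch - wants cross < 0 → take C=(6.0303,-3.6556) (cross=-50.807)
θ=129°: ex = (C−B)/|BC| = (0.8325,-0.5541); ey = (0.5541,0.8325)
θ=129°: P = B + -1.37·ex + -1.24·ey = (-2.4569,0.5040)
θ=130°: B = A + 1.00·(cos130°, sin130°) = (-0.6428, 0.7660)
θ=130°: |BD| = 12.6660
θ=130°: circle(B,8.00) ∩ circle(D,7.00): a=6.9251, h=4.0053
θ=130°:   candidates: C₊=(6.5119,4.3452) cross=50.731; C₋=(6.0274,-3.6508) cross=-50.731
θ=130°:   branch - wants cross < 0 → take C=(6.0274,-3.6508) (cross=-50.731)
θ=130°: ex = (C−B)/|BC| = (0.8338,-0.5521); ey = (0.5521,0.8338)
θ=130°: P = B + -1.37·ex + -1.24·ey = (-2.4697,0.4885)
θ=233°: B = A + 1.00·(cos233°, sin233°) = (-0.6018, -0.7986)
θ=233°: |BD| = 12.6271
θ=233°: circle(B,8.00) ∩ circle(D,7.00): a=6.9075, h=4.0356
θ=233°:   candidates: C₊=(6.0366,3.6658) cross=50.958; C₋=(6.5471,-4.3893) cross=-50.958
θ=233°:   branch - wants cross < 0 → take C=(6.5471,-4.3893) (cross=-50.958)
θ=233°: ex = (C−B)/|BC| = (0.8936,-0.4488); ey = (0.4488,0.8936)
θ=233°: P = B + -1.37·ex + -1.24·ey = (-2.3826,-1.2918)
θ=252°: B = A + 1.00·(cos252°, sin252°) = (-0.3090, -0.9511)
θ=252°: |BD| = 12.3457
θ=252°: circle(B,8.00) ∩ circle(D,7.00): a=6.7804, h=4.2458
θ=252°:   candidates: C₊=(6.1241,3.8045) cross=52.417; C₋=(6.7783,-4.6619) cross=-52.417
θ=252°:   branch - wants cross < 0 → take C=(6.7783,-4.6619) (cross=-52.417)
θ=252°: ex = (C−B)/|BC| = (0.8859,-0.4639); ey = (0.4639,0.8859)
θ=252°: P = B + -1.37·ex + -1.24·ey = (-2.0979,-1.4141)

θ=129°: -2.46 0.50
θ=130°: -2.47 0.49
θ=233°: -2.38 -1.29
θ=252°: -2.10 -1.41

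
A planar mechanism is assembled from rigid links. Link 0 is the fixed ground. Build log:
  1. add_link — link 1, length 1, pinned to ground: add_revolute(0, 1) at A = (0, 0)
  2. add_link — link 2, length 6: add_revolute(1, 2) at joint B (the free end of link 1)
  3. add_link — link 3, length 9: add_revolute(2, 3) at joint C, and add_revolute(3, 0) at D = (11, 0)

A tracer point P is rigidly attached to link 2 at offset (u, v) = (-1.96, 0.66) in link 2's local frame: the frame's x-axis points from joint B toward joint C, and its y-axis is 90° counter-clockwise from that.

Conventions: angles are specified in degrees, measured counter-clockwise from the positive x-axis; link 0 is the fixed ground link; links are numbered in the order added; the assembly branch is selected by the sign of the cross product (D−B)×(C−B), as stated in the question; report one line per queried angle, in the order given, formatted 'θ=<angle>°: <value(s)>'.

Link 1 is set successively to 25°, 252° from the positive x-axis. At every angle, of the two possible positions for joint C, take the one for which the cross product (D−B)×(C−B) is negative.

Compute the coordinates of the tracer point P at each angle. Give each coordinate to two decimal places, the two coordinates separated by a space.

A=(0,0), D=(11.00,0)
θ=25°: B = A + 1.00·(cos25°, sin25°) = (0.9063, 0.4226)
θ=25°: |BD| = 10.1025
θ=25°: circle(B,6.00) ∩ circle(D,9.00): a=2.8241, h=5.2938
θ=25°:   candidates: C₊=(3.9494,5.5937) cross=53.481; C₋=(3.5065,-4.9847) cross=-53.481
θ=25°:   branch - wants cross < 0 → take C=(3.5065,-4.9847) (cross=-53.481)
θ=25°: ex = (C−B)/|BC| = (0.4334,-0.9012); ey = (0.9012,0.4334)
θ=25°: P = B + -1.96·ex + 0.66·ey = (0.6517,2.4750)
θ=252°: B = A + 1.00·(cos252°, sin252°) = (-0.3090, -0.9511)
θ=252°: |BD| = 11.3489
θ=252°: circle(B,6.00) ∩ circle(D,9.00): a=3.6919, h=4.7297
θ=252°:   candidates: C₊=(2.9735,4.0714) cross=53.677; C₋=(3.7663,-5.3547) cross=-53.677
θ=252°:   branch - wants cross < 0 → take C=(3.7663,-5.3547) (cross=-53.677)
θ=252°: ex = (C−B)/|BC| = (0.6792,-0.7339); ey = (0.7339,0.6792)
θ=252°: P = B + -1.96·ex + 0.66·ey = (-1.1559,0.9358)

θ=25°: 0.65 2.48
θ=252°: -1.16 0.94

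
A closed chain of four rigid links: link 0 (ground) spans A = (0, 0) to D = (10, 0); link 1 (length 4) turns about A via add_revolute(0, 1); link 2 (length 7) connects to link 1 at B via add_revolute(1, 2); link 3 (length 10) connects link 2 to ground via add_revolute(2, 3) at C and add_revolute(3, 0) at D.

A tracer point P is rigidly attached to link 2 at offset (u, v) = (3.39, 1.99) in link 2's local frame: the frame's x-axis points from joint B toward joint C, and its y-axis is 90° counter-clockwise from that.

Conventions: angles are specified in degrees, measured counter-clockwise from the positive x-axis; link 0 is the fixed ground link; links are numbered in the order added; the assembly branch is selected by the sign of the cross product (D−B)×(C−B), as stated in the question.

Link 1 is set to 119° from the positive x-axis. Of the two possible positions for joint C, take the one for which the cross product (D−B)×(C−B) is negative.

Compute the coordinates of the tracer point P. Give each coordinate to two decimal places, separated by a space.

A=(0,0), D=(10.00,0)
B = A + 4.00·(cos119°, sin119°) = (-1.9392, 3.4985)
|BD| = 12.4413
circle(B,7.00) ∩ circle(D,10.00): a=4.1710, h=5.6216
  candidates: C₊=(3.6443,7.7204) cross=69.940; C₋=(0.4826,-3.0692) cross=-69.940
  branch - wants cross < 0 → take C=(0.4826,-3.0692) (cross=-69.940)
ex = (C−B)/|BC| = (0.3460,-0.9382); ey = (0.9382,0.3460)
P = B + 3.39·ex + 1.99·ey = (1.1007,1.0064)

1.10 1.01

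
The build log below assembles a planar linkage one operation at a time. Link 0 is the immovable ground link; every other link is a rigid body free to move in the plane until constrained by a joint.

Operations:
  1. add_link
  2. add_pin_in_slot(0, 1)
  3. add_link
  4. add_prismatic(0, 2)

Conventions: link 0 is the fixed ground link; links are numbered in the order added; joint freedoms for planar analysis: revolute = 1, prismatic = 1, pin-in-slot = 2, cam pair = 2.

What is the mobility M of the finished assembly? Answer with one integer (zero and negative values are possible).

L=1 J1=0 J2=0
add link → L=2 J1=0 J2=0
PS@0,1 dof=2 J2 → L=2 J1=0 J2=1
add link → L=3 J1=0 J2=1
P@0,2 dof=1 J1 → L=3 J1=1 J2=1
M=3(L−1)−2J1−J2=3·2−2·1−1=3

M = 3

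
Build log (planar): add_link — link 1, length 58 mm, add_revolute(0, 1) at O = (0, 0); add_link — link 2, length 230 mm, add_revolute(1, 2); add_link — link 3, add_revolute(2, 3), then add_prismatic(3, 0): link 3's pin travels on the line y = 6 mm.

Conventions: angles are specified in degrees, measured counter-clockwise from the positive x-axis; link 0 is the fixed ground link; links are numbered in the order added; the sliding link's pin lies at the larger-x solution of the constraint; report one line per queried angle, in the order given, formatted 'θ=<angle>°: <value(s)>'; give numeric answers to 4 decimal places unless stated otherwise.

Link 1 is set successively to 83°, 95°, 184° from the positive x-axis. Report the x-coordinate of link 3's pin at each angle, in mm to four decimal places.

geometry: r = 58 mm, L = 230 mm, e = 6 mm
θ=83°: crank pin P = (r cos θ, r sin θ) = (7.068422, 57.567677)
θ=83°: h = r sin θ − e = 57.567677 − 6 = 51.567677
θ=83°: x = r cos θ + √(L² − h²) = 7.068422 + 224.144540 = 231.212962
θ=95°: crank pin P = (r cos θ, r sin θ) = (-5.055033, 57.779292)
θ=95°: h = r sin θ − e = 57.779292 − 6 = 51.779292
θ=95°: x = r cos θ + √(L² − h²) = -5.055033 + 224.095749 = 219.040716
θ=184°: crank pin P = (r cos θ, r sin θ) = (-57.858715, -4.045875)
θ=184°: h = r sin θ − e = -4.045875 − 6 = -10.045875
θ=184°: x = r cos θ + √(L² − h²) = -57.858715 + 229.780505 = 171.921790

θ=83°: 231.2130
θ=95°: 219.0407
θ=184°: 171.9218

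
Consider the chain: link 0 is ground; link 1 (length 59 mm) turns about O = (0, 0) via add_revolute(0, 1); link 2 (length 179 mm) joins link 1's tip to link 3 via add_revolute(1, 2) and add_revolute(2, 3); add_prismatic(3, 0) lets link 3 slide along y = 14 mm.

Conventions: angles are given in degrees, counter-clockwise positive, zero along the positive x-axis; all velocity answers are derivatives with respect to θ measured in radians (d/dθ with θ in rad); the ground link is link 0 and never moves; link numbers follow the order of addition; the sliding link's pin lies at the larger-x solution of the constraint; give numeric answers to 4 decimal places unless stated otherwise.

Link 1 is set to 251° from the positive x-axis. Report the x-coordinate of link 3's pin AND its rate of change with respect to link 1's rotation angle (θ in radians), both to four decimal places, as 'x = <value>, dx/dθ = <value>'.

geometry: r = 59 mm, L = 179 mm, e = 14 mm
crank pin P = (r cos θ, r sin θ) = (-19.208521, -55.785596)
h = r sin θ − e = -55.785596 − 14 = -69.785596
x = r cos θ + √(L² − h²) = -19.208521 + 164.836193 = 145.627672
dx/dθ = −r sin θ − h·r cos θ/√(L² − h²) (θ in radians; h = -69.785596) = 47.653413

x = 145.6277, dx/dθ = 47.6534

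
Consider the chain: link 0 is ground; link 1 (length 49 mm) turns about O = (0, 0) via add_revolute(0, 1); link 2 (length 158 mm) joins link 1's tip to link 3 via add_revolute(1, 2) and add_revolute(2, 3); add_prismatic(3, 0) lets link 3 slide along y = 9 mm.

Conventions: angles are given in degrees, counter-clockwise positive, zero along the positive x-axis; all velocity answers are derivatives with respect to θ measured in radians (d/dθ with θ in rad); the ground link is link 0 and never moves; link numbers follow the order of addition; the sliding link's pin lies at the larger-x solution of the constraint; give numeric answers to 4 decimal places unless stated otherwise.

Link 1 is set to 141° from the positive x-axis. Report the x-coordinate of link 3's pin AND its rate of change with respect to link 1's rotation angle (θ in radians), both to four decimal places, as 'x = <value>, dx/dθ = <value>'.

geometry: r = 49 mm, L = 158 mm, e = 9 mm
crank pin P = (r cos θ, r sin θ) = (-38.080152, 30.836699)
h = r sin θ − e = 30.836699 − 9 = 21.836699
x = r cos θ + √(L² − h²) = -38.080152 + 156.483733 = 118.403580
dx/dθ = −r sin θ − h·r cos θ/√(L² − h²) (θ in radians; h = 21.836699) = -25.522761

x = 118.4036, dx/dθ = -25.5228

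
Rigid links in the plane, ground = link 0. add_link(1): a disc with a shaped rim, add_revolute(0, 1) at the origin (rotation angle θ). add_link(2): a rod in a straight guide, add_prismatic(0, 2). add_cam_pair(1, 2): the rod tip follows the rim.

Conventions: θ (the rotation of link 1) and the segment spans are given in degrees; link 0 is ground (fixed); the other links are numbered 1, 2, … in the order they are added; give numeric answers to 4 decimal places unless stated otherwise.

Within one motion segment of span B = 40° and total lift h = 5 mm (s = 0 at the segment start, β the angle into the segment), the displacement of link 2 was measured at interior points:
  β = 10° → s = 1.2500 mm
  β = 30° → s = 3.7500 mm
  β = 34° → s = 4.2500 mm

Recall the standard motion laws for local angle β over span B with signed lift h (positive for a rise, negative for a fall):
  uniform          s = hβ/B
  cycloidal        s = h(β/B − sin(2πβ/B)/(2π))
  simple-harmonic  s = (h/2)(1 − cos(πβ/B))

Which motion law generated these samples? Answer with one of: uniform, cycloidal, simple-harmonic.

candidates at β/B = r: uniform s = h·r (linear in β); cycloidal s = h·(r − sin(2πr)/(2π)); simple-harmonic s = (h/2)(1 − cos(πr))
β=10°: printed 1.2500 | uniform 1.2500, cycloidal 0.4542, simple-harmonic 0.7322
β=30°: printed 3.7500 | uniform 3.7500, cycloidal 4.5458, simple-harmonic 4.2678
β=34°: printed 4.2500 | uniform 4.2500, cycloidal 4.8938, simple-harmonic 4.7275
only one law matches every sample → uniform

uniform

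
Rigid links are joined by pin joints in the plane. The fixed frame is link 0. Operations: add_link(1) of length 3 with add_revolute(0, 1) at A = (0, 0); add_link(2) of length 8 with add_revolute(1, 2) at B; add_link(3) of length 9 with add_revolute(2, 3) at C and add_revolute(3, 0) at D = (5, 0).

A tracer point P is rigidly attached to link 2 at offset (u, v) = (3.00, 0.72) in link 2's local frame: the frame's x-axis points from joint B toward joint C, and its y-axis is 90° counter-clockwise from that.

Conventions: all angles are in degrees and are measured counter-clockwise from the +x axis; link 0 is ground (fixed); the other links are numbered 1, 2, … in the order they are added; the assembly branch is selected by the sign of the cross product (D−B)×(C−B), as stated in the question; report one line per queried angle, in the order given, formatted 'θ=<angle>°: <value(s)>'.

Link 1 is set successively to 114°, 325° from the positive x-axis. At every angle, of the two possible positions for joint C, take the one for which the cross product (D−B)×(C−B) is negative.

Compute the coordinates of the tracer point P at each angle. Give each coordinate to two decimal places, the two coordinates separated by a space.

A=(0,0), D=(5.00,0)
θ=114°: B = A + 3.00·(cos114°, sin114°) = (-1.2202, 2.7406)
θ=114°: |BD| = 6.7972
θ=114°: circle(B,8.00) ∩ circle(D,9.00): a=2.1481, h=7.7062
θ=114°:   candidates: C₊=(3.8527,8.9266) cross=52.381; C₋=(-2.3616,-5.1775) cross=-52.381
θ=114°:   branch - wants cross < 0 → take C=(-2.3616,-5.1775) (cross=-52.381)
θ=114°: ex = (C−B)/|BC| = (-0.1427,-0.9898); ey = (0.9898,-0.1427)
θ=114°: P = B + 3.00·ex + 0.72·ey = (-0.9356,-0.3314)
θ=325°: B = A + 3.00·(cos325°, sin325°) = (2.4575, -1.7207)
θ=325°: |BD| = 3.0701
θ=325°: circle(B,8.00) ∩ circle(D,9.00): a=-1.2336, h=7.9043
θ=325°:   candidates: C₊=(-2.9944,4.1339) cross=24.267; C₋=(5.8661,-8.9582) cross=-24.267
θ=325°:   branch - wants cross < 0 → take C=(5.8661,-8.9582) (cross=-24.267)
θ=325°: ex = (C−B)/|BC| = (0.4261,-0.9047); ey = (0.9047,0.4261)
θ=325°: P = B + 3.00·ex + 0.72·ey = (4.3871,-4.1280)

θ=114°: -0.94 -0.33
θ=325°: 4.39 -4.13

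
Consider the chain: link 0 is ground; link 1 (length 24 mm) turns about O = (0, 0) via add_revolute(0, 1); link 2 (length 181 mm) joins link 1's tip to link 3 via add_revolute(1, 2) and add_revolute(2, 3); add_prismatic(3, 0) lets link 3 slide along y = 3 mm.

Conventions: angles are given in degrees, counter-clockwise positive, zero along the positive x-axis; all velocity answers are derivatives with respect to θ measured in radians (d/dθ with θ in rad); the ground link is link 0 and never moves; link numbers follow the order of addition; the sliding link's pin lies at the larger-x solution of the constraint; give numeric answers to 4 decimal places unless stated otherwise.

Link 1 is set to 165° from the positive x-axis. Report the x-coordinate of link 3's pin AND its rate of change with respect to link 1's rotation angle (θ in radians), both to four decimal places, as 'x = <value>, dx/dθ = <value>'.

geometry: r = 24 mm, L = 181 mm, e = 3 mm
crank pin P = (r cos θ, r sin θ) = (-23.182220, 6.211657)
h = r sin θ − e = 6.211657 − 3 = 3.211657
x = r cos θ + √(L² − h²) = -23.182220 + 180.971504 = 157.789284
dx/dθ = −r sin θ − h·r cos θ/√(L² − h²) (θ in radians; h = 3.211657) = -5.800248

x = 157.7893, dx/dθ = -5.8002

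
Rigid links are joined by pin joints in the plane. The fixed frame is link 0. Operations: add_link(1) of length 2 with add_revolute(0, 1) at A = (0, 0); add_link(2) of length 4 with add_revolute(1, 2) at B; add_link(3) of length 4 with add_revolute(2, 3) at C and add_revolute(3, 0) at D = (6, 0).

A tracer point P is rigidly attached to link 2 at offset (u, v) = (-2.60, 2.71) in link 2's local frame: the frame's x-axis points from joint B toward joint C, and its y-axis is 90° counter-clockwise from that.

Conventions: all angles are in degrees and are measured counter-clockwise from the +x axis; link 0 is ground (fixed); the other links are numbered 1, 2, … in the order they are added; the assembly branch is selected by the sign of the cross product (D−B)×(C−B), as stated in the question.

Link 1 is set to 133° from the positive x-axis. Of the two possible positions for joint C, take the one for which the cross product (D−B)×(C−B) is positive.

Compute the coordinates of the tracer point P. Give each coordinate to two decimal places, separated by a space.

A=(0,0), D=(6.00,0)
B = A + 2.00·(cos133°, sin133°) = (-1.3640, 1.4627)
|BD| = 7.5079
circle(B,4.00) ∩ circle(D,4.00): a=3.7539, h=1.3813
  candidates: C₊=(2.5871,2.0862) cross=10.371; C₋=(2.0489,-0.6235) cross=-10.371
  branch + wants cross > 0 → take C=(2.5871,2.0862) (cross=10.371)
ex = (C−B)/|BC| = (0.9878,0.1559); ey = (-0.1559,0.9878)
P = B + -2.60·ex + 2.71·ey = (-4.3546,3.7343)

-4.35 3.73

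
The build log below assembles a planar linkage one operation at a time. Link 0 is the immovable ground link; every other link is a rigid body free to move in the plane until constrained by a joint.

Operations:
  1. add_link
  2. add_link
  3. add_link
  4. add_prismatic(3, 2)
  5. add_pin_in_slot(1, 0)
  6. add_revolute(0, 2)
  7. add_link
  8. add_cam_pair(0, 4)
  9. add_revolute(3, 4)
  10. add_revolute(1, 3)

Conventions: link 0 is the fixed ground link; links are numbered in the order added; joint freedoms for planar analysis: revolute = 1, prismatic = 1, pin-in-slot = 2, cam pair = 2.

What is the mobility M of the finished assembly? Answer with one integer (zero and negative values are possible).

(L,J1,J2)=(1,0,0); link0 fixed
link1: (2,0,0)
link2: (3,0,0)
link3: (4,0,0)
P 3-2 [J1]: (4,1,0)
PS 1-0 [J2]: (4,1,1)
R 0-2 [J1]: (4,2,1)
link4: (5,2,1)
C 0-4 [J2]: (5,2,2)
R 3-4 [J1]: (5,3,2)
R 1-3 [J1]: (5,4,2)
Grübler: 3·4 − 2·4 − 2 = 2

M = 2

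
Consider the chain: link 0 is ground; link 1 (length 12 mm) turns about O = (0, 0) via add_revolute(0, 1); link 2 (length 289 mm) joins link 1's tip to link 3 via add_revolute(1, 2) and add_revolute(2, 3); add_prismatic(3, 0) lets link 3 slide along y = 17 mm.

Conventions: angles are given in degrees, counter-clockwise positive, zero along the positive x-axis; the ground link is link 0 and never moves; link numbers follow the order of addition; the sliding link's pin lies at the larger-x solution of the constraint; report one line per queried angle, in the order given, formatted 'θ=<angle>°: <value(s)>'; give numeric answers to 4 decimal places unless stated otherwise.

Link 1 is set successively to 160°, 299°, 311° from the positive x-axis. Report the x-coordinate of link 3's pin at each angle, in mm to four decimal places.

geometry: r = 12 mm, L = 289 mm, e = 17 mm
θ=160°: crank pin P = (r cos θ, r sin θ) = (-11.276311, 4.104242)
θ=160°: h = r sin θ − e = 4.104242 − 17 = -12.895758
θ=160°: x = r cos θ + √(L² − h²) = -11.276311 + 288.712139 = 277.435828
θ=299°: crank pin P = (r cos θ, r sin θ) = (5.817715, -10.495436)
θ=299°: h = r sin θ − e = -10.495436 − 17 = -27.495436
θ=299°: x = r cos θ + √(L² − h²) = 5.817715 + 287.689070 = 293.506785
θ=311°: crank pin P = (r cos θ, r sin θ) = (7.872708, -9.056515)
θ=311°: h = r sin θ − e = -9.056515 − 17 = -26.056515
θ=311°: x = r cos θ + √(L² − h²) = 7.872708 + 287.822963 = 295.695671

θ=160°: 277.4358
θ=299°: 293.5068
θ=311°: 295.6957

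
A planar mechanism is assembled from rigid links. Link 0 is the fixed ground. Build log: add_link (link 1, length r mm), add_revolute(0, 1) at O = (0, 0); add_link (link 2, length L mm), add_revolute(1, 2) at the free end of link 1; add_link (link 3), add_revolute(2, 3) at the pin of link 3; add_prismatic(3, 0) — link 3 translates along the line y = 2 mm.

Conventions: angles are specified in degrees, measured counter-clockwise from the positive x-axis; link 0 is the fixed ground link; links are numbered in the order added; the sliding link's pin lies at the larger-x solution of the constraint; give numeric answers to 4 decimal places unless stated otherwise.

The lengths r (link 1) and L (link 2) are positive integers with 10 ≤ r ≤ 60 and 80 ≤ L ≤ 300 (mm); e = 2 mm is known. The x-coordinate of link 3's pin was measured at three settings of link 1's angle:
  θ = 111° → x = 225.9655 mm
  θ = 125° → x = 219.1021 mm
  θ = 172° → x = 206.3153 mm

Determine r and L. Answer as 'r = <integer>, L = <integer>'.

constraint per measurement: (x − r cos θ)² + (r sin θ − e)² = L²
subtracting the θ₁ and θ₂ equations cancels the r² and L² terms:
r = (x₁² − x₂²) / (2[(x₁cos θ₁ + e sin θ₁) − (x₂cos θ₂ + e sin θ₂)]) = 33.9999 → r = 34
L² = (x₁ − r cos θ₁)² + (r sin θ₁ − e)² = 57599.9982 → L = 240.0000 → L = 240
check at θ₃=172°: x = 206.3153 (printed 206.3153) ✓

r = 34, L = 240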